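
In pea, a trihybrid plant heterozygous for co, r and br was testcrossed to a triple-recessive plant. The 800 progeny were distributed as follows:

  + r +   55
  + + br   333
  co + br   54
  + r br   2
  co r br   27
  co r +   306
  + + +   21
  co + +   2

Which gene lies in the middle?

r

The two most frequent reciprocal classes, co r + and + + br, are the parental types, so the F1 was co r + / + + br.
The two rarest classes, co + + and + r br, are the double crossovers. Comparing them with the parentals, only the r allele has switched, so r is the middle locus and the order is co – r – br.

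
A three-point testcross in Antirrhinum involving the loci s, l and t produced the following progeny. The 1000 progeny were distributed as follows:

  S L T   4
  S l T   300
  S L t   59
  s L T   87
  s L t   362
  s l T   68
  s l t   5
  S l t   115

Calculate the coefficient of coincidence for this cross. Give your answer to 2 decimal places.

The two most frequent reciprocal classes, S l T and s L t, are the parental types, so the F1 was S l T / s L t.
The two rarest classes, S L T and s l t, are the double crossovers. Comparing them with the parentals, only the l allele has switched, so l is the middle locus and the order is s – l – t.
s–l: (127 + 9)/1000 = 0.1360; l–t: (202 + 9)/1000 = 0.2110.
Expected DCO frequency = 0.1360 × 0.2110 ≈ 0.02870; observed = 9/1000 ≈ 0.00900.
Coefficient of coincidence = 0.00900/0.02870 ≈ 0.31.

0.31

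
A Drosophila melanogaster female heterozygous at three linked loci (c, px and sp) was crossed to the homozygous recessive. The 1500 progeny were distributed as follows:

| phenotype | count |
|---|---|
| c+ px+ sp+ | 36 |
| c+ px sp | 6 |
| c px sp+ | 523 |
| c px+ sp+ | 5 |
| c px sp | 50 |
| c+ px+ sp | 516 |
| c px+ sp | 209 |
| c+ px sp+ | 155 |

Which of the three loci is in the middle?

px

The two most frequent reciprocal classes, c px sp+ and c+ px+ sp, are the parental types, so the F1 was c px sp+ / c+ px+ sp.
The two rarest classes, c px+ sp+ and c+ px sp, are the double crossovers. Comparing them with the parentals, only the px allele has switched, so px is the middle locus and the order is c – px – sp.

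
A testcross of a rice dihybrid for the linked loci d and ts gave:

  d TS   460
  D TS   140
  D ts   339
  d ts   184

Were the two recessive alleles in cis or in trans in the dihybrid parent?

trans

The two most frequent classes are D ts (339) and d TS (460); these are the parental (non-recombinant) types.
So the F1 carried D ts on one chromosome and d TS on the other — the recessive alleles are on opposite chromosomes (trans / repulsion).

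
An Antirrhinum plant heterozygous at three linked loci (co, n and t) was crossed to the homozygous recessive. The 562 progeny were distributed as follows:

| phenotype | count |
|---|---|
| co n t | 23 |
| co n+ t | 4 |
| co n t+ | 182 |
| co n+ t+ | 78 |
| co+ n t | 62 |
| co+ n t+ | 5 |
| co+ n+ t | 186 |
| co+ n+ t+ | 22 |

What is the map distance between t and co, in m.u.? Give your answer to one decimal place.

The two most frequent reciprocal classes, co n t+ and co+ n+ t, are the parental types, so the F1 was co n t+ / co+ n+ t.
The two rarest classes, co+ n t+ and co n+ t, are the double crossovers. Comparing them with the parentals, only the co allele has switched, so co is the middle locus and the order is n – co – t.
Crossovers in the co–t interval produce the single-crossover classes co n t and co+ n+ t+ (23 + 22 = 45) plus the double crossovers (9).
RF(co–t) = (45 + 9) / 562 = 54/562 = 0.0961 → 9.6 m.u.

9.6 m.u.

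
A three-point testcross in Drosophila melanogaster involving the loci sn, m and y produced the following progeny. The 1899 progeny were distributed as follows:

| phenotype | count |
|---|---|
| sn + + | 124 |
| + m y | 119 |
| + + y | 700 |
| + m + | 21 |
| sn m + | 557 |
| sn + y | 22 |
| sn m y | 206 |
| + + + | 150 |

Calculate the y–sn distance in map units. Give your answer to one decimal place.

The two most frequent reciprocal classes, sn m + and + + y, are the parental types, so the F1 was sn m + / + + y.
The two rarest classes, + m + and sn + y, are the double crossovers. Comparing them with the parentals, only the sn allele has switched, so sn is the middle locus and the order is m – sn – y.
Crossovers in the sn–y interval produce the single-crossover classes sn m y and + + + (206 + 150 = 356) plus the double crossovers (43).
RF(sn–y) = (356 + 43) / 1899 = 399/1899 = 0.2101 → 21.0 map units.

21.0 map units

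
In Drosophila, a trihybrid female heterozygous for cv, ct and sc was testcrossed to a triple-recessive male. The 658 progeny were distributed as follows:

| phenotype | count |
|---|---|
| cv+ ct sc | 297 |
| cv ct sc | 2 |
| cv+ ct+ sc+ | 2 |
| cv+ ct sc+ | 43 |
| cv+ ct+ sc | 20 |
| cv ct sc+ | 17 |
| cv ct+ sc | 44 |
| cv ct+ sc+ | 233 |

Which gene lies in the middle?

The two most frequent reciprocal classes, cv ct+ sc+ and cv+ ct sc, are the parental types, so the F1 was cv ct+ sc+ / cv+ ct sc.
The two rarest classes, cv+ ct+ sc+ and cv ct sc, are the double crossovers. Comparing them with the parentals, only the cv allele has switched, so cv is the middle locus and the order is ct – cv – sc.

cv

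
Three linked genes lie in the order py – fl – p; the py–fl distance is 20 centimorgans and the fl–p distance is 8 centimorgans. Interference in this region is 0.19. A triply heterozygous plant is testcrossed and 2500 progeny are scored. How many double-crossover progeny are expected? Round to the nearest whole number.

Map distances give recombination frequencies of 0.200 and 0.080 for the two intervals.
With interference 0.19 (so coincidence = 0.81), expected double-crossover frequency = 0.200 × 0.080 × 0.81 = 0.01296.
Expected number = 0.01296 × 2500 = 32.40 ≈ 32.

32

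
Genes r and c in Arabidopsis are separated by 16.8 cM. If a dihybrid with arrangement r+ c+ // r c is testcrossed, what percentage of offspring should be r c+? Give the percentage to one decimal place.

8.4%

A map distance of 16.8 cM corresponds to a recombination frequency of 0.168.
The F1 is r+ c+ / r c, so r c+ is a recombinant gamete class with expected frequency r/2 = 0.168/2 = 0.0840.
That is 0.0840 = 8.4% of the progeny.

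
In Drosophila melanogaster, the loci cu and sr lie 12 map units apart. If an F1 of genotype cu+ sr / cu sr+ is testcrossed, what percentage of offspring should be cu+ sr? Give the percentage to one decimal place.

A map distance of 12 map units corresponds to a recombination frequency of 0.120.
The F1 is cu+ sr / cu sr+, so cu+ sr is a parental gamete class with expected frequency (1 − r)/2 = 0.880/2 = 0.4400.
That is 0.4400 = 44.0% of the progeny.

44.0%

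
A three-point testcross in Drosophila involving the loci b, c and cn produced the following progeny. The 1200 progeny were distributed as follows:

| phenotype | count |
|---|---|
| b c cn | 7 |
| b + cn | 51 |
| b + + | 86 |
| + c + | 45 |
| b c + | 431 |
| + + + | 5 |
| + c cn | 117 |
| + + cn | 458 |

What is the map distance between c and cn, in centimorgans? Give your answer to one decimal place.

The two most frequent reciprocal classes, b c + and + + cn, are the parental types, so the F1 was b c + / + + cn.
The two rarest classes, b c cn and + + +, are the double crossovers. Comparing them with the parentals, only the cn allele has switched, so cn is the middle locus and the order is b – cn – c.
Crossovers in the cn–c interval produce the single-crossover classes b + + and + c cn (86 + 117 = 203) plus the double crossovers (12).
RF(cn–c) = (203 + 12) / 1200 = 215/1200 = 0.1792 → 17.9 centimorgans.

17.9 centimorgans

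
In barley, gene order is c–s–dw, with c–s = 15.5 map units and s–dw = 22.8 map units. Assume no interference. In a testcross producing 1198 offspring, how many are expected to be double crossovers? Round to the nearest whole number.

42

Map distances give recombination frequencies of 0.155 and 0.228 for the two intervals.
With no interference, expected double-crossover frequency = 0.155 × 0.228 = 0.03534.
Expected number = 0.03534 × 1198 = 42.34 ≈ 42.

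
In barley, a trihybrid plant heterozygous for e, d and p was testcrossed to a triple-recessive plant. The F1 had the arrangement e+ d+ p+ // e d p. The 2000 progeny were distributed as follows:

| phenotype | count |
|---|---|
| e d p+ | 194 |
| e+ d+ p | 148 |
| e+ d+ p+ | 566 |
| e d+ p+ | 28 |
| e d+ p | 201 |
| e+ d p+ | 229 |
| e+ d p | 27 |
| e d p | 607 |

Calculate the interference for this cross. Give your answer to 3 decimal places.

The two rarest classes, e d+ p+ and e+ d p, are the double crossovers. Comparing them with the parentals, only the e allele has switched, so e is the middle locus and the order is p – e – d.
p–e: (342 + 55)/2000 = 0.1985; e–d: (430 + 55)/2000 = 0.2425.
Expected DCO frequency = 0.1985 × 0.2425 ≈ 0.04814; observed = 55/2000 ≈ 0.02750.
Coefficient of coincidence = 0.02750/0.04814 ≈ 0.571; interference = 1 − 0.571 = 0.429.

0.429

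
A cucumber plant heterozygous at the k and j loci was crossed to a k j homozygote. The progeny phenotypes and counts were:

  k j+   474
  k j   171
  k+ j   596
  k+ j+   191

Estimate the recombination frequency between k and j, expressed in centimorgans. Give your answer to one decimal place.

The two most frequent classes, k+ j (596) and k j+ (474), are the parental types, so the F1 was k+ j / k j+.
The recombinant classes are k+ j+ and k j: 191 + 171 = 362.
Recombination frequency = 362/1432 = 0.2528 ≈ 25.3%, i.e. 25.3 centimorgans.

25.3 centimorgans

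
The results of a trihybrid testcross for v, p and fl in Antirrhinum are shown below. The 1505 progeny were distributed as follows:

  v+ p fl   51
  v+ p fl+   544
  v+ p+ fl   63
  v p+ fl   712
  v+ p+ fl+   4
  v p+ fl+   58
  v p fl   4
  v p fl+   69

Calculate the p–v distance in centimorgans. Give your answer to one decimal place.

The two most frequent reciprocal classes, v+ p fl+ and v p+ fl, are the parental types, so the F1 was v+ p fl+ / v p+ fl.
The two rarest classes, v+ p+ fl+ and v p fl, are the double crossovers. Comparing them with the parentals, only the p allele has switched, so p is the middle locus and the order is fl – p – v.
Crossovers in the p–v interval produce the single-crossover classes v p fl+ and v+ p+ fl (69 + 63 = 132) plus the double crossovers (8).
RF(p–v) = (132 + 8) / 1505 = 140/1505 = 0.0930 → 9.3 centimorgans.

9.3 centimorgans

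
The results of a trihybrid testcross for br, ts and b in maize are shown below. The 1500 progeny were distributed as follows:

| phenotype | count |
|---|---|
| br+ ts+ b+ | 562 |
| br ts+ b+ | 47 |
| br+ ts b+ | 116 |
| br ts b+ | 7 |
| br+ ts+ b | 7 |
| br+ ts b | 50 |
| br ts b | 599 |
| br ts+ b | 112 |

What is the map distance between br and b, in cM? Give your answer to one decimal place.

The two most frequent reciprocal classes, br ts b and br+ ts+ b+, are the parental types, so the F1 was br ts b / br+ ts+ b+.
The two rarest classes, br ts b+ and br+ ts+ b, are the double crossovers. Comparing them with the parentals, only the b allele has switched, so b is the middle locus and the order is br – b – ts.
Crossovers in the br–b interval produce the single-crossover classes br+ ts b and br ts+ b+ (50 + 47 = 97) plus the double crossovers (14).
RF(br–b) = (97 + 14) / 1500 = 111/1500 = 0.0740 → 7.4 cM.

7.4 cM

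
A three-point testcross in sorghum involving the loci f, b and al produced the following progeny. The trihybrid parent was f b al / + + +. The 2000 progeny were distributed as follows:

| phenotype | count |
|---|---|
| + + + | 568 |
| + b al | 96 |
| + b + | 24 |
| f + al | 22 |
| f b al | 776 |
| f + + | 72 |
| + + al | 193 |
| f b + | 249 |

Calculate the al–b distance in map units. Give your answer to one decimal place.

24.4 map units

The two rarest classes, f + al and + b +, are the double crossovers. Comparing them with the parentals, only the b allele has switched, so b is the middle locus and the order is f – b – al.
Crossovers in the b–al interval produce the single-crossover classes f b + and + + al (249 + 193 = 442) plus the double crossovers (46).
RF(b–al) = (442 + 46) / 2000 = 488/2000 = 0.2440 → 24.4 map units.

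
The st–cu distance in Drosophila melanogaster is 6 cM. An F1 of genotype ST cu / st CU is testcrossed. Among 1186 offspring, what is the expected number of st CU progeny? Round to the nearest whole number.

A map distance of 6 cM corresponds to a recombination frequency of 0.060.
The F1 is ST cu / st CU, so st CU is a parental gamete class with expected frequency (1 − r)/2 = 0.940/2 = 0.4700.
Expected number = 0.4700 × 1186 = 557.42 ≈ 557.

557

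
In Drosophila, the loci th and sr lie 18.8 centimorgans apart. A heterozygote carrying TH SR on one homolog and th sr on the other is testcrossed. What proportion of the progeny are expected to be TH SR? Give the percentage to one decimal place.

40.6%

A map distance of 18.8 centimorgans corresponds to a recombination frequency of 0.188.
The F1 is TH SR / th sr, so TH SR is a parental gamete class with expected frequency (1 − r)/2 = 0.812/2 = 0.4060.
That is 0.4060 = 40.6% of the progeny.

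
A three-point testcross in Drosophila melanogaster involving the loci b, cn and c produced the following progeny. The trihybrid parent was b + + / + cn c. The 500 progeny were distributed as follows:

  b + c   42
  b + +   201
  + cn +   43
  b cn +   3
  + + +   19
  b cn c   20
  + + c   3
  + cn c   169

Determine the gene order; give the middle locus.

The two rarest classes, b cn + and + + c, are the double crossovers. Comparing them with the parentals, only the cn allele has switched, so cn is the middle locus and the order is c – cn – b.

cn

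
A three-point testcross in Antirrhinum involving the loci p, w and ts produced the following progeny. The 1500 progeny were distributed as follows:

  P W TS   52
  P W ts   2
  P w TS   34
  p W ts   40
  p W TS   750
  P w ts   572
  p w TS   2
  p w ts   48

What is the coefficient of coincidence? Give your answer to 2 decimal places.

0.74

The two most frequent reciprocal classes, p W TS and P w ts, are the parental types, so the F1 was p W TS / P w ts.
The two rarest classes, p w TS and P W ts, are the double crossovers. Comparing them with the parentals, only the w allele has switched, so w is the middle locus and the order is ts – w – p.
ts–w: (74 + 4)/1500 = 0.0520; w–p: (100 + 4)/1500 = 0.0693.
Expected DCO frequency = 0.0520 × 0.0693 ≈ 0.00360; observed = 4/1500 ≈ 0.00267.
Coefficient of coincidence = 0.00267/0.00360 ≈ 0.74.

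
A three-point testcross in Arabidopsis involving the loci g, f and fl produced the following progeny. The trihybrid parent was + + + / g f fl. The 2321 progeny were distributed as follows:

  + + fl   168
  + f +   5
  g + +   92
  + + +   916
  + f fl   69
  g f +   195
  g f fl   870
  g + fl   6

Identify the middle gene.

The two rarest classes, + f + and g + fl, are the double crossovers. Comparing them with the parentals, only the f allele has switched, so f is the middle locus and the order is g – f – fl.

f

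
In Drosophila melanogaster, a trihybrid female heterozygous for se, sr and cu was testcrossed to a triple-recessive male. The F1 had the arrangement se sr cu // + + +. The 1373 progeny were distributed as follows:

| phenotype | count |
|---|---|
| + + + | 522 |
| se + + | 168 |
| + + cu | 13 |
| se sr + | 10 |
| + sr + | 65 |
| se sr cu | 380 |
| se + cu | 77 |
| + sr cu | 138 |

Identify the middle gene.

The two rarest classes, se sr + and + + cu, are the double crossovers. Comparing them with the parentals, only the cu allele has switched, so cu is the middle locus and the order is sr – cu – se.

cu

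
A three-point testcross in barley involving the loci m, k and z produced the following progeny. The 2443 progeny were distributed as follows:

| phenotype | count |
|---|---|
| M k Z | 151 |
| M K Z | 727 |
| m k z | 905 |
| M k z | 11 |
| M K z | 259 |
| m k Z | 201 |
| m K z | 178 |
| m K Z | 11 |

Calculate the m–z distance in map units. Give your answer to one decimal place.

19.7 map units

The two most frequent reciprocal classes, m k z and M K Z, are the parental types, so the F1 was m k z / M K Z.
The two rarest classes, M k z and m K Z, are the double crossovers. Comparing them with the parentals, only the m allele has switched, so m is the middle locus and the order is z – m – k.
Crossovers in the z–m interval produce the single-crossover classes m k Z and M K z (201 + 259 = 460) plus the double crossovers (22).
RF(z–m) = (460 + 22) / 2443 = 482/2443 = 0.1973 → 19.7 map units.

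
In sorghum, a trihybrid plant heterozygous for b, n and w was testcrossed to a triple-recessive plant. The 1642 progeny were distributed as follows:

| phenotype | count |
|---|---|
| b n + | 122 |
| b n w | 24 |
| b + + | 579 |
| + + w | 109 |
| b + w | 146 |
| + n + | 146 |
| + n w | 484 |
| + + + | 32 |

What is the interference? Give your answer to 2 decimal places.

0.08

The two most frequent reciprocal classes, + n w and b + +, are the parental types, so the F1 was + n w / b + +.
The two rarest classes, b n w and + + +, are the double crossovers. Comparing them with the parentals, only the b allele has switched, so b is the middle locus and the order is n – b – w.
n–b: (231 + 56)/1642 = 0.1748; b–w: (292 + 56)/1642 = 0.2119.
Expected DCO frequency = 0.1748 × 0.2119 ≈ 0.03704; observed = 56/1642 ≈ 0.03410.
Coefficient of coincidence = 0.03410/0.03704 ≈ 0.92; interference = 1 − 0.92 = 0.08.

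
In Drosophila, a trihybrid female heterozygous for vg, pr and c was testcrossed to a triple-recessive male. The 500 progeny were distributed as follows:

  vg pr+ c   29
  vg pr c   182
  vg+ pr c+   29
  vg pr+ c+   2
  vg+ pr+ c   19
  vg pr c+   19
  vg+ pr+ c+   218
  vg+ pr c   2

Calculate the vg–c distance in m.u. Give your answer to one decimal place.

The two most frequent reciprocal classes, vg pr c and vg+ pr+ c+, are the parental types, so the F1 was vg pr c / vg+ pr+ c+.
The two rarest classes, vg+ pr c and vg pr+ c+, are the double crossovers. Comparing them with the parentals, only the vg allele has switched, so vg is the middle locus and the order is pr – vg – c.
Crossovers in the vg–c interval produce the single-crossover classes vg pr c+ and vg+ pr+ c (19 + 19 = 38) plus the double crossovers (4).
RF(vg–c) = (38 + 4) / 500 = 42/500 = 0.0840 → 8.4 m.u.

8.4 m.u.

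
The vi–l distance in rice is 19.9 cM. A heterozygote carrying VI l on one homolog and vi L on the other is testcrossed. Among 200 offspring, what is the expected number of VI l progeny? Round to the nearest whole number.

A map distance of 19.9 cM corresponds to a recombination frequency of 0.199.
The F1 is VI l / vi L, so VI l is a parental gamete class with expected frequency (1 − r)/2 = 0.801/2 = 0.4005.
Expected number = 0.4005 × 200 = 80.10 ≈ 80.

80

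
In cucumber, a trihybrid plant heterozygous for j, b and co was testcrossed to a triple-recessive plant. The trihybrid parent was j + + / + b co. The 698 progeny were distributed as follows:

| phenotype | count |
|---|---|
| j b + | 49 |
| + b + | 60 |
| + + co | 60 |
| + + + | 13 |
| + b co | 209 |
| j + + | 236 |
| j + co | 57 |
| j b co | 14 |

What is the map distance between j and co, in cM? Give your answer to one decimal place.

20.6 cM

The two rarest classes, + + + and j b co, are the double crossovers. Comparing them with the parentals, only the j allele has switched, so j is the middle locus and the order is b – j – co.
Crossovers in the j–co interval produce the single-crossover classes j + co and + b + (57 + 60 = 117) plus the double crossovers (27).
RF(j–co) = (117 + 27) / 698 = 144/698 = 0.2063 → 20.6 cM.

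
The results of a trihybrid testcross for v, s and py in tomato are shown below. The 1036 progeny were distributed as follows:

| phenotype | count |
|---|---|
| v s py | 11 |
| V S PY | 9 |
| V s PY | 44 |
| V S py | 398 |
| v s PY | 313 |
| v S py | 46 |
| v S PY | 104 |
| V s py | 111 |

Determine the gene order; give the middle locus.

py

The two most frequent reciprocal classes, v s PY and V S py, are the parental types, so the F1 was v s PY / V S py.
The two rarest classes, v s py and V S PY, are the double crossovers. Comparing them with the parentals, only the py allele has switched, so py is the middle locus and the order is s – py – v.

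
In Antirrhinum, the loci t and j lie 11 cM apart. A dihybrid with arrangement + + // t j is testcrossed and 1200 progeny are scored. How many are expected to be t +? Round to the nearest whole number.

66

A map distance of 11 cM corresponds to a recombination frequency of 0.110.
The F1 is + + / t j, so t + is a recombinant gamete class with expected frequency r/2 = 0.110/2 = 0.0550.
Expected number = 0.0550 × 1200 = 66.00 ≈ 66.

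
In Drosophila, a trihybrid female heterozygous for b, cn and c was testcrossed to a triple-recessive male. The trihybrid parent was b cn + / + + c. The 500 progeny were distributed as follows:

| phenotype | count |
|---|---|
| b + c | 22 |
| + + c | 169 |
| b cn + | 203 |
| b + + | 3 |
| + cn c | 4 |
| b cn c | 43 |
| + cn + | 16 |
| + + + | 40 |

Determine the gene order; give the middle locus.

cn

The two rarest classes, b + + and + cn c, are the double crossovers. Comparing them with the parentals, only the cn allele has switched, so cn is the middle locus and the order is b – cn – c.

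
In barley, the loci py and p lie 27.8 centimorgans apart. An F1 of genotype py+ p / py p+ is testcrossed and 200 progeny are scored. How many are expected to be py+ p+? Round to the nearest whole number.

28

A map distance of 27.8 centimorgans corresponds to a recombination frequency of 0.278.
The F1 is py+ p / py p+, so py+ p+ is a recombinant gamete class with expected frequency r/2 = 0.278/2 = 0.1390.
Expected number = 0.1390 × 200 = 27.80 ≈ 28.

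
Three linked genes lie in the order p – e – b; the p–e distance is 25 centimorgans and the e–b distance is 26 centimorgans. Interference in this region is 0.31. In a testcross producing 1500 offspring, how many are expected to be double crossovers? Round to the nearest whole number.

Map distances give recombination frequencies of 0.250 and 0.260 for the two intervals.
With interference 0.31 (so coincidence = 0.69), expected double-crossover frequency = 0.250 × 0.260 × 0.69 = 0.04485.
Expected number = 0.04485 × 1500 = 67.28 ≈ 67.

67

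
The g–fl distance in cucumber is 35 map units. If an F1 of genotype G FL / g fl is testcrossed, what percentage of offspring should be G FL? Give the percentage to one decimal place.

32.5%

A map distance of 35 map units corresponds to a recombination frequency of 0.350.
The F1 is G FL / g fl, so G FL is a parental gamete class with expected frequency (1 − r)/2 = 0.650/2 = 0.3250.
That is 0.3250 = 32.5% of the progeny.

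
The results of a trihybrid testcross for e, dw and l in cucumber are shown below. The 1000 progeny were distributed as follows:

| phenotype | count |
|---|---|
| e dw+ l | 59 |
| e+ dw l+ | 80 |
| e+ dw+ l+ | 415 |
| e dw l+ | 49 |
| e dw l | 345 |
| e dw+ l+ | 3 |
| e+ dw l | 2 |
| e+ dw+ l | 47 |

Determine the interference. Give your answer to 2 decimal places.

0.66

The two most frequent reciprocal classes, e+ dw+ l+ and e dw l, are the parental types, so the F1 was e+ dw+ l+ / e dw l.
The two rarest classes, e dw+ l+ and e+ dw l, are the double crossovers. Comparing them with the parentals, only the e allele has switched, so e is the middle locus and the order is dw – e – l.
dw–e: (139 + 5)/1000 = 0.1440; e–l: (96 + 5)/1000 = 0.1010.
Expected DCO frequency = 0.1440 × 0.1010 ≈ 0.01454; observed = 5/1000 ≈ 0.00500.
Coefficient of coincidence = 0.00500/0.01454 ≈ 0.34; interference = 1 − 0.34 = 0.66.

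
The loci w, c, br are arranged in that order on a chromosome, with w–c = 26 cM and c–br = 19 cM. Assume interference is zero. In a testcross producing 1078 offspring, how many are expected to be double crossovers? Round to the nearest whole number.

53

Map distances give recombination frequencies of 0.260 and 0.190 for the two intervals.
With no interference, expected double-crossover frequency = 0.260 × 0.190 = 0.04940.
Expected number = 0.04940 × 1078 = 53.25 ≈ 53.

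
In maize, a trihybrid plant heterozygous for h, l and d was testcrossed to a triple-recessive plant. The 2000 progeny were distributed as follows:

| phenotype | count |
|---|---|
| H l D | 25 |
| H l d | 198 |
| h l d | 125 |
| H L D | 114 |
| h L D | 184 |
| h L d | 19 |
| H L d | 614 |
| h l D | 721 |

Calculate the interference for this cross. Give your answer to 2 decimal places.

The two most frequent reciprocal classes, H L d and h l D, are the parental types, so the F1 was H L d / h l D.
The two rarest classes, h L d and H l D, are the double crossovers. Comparing them with the parentals, only the h allele has switched, so h is the middle locus and the order is d – h – l.
d–h: (239 + 44)/2000 = 0.1415; h–l: (382 + 44)/2000 = 0.2130.
Expected DCO frequency = 0.1415 × 0.2130 ≈ 0.03014; observed = 44/2000 ≈ 0.02200.
Coefficient of coincidence = 0.02200/0.03014 ≈ 0.73; interference = 1 − 0.73 = 0.27.

0.27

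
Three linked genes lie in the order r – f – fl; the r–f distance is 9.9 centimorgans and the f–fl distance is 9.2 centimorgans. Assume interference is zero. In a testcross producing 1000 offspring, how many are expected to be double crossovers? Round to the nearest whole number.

Map distances give recombination frequencies of 0.099 and 0.092 for the two intervals.
With no interference, expected double-crossover frequency = 0.099 × 0.092 = 0.00911.
Expected number = 0.00911 × 1000 = 9.11 ≈ 9.

9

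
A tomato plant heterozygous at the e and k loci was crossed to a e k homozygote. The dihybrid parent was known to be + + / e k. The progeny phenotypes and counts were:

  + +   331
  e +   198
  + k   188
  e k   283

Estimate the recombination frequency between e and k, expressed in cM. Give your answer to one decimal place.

The recombinant classes are + k and e +: 188 + 198 = 386.
Recombination frequency = 386/1000 = 0.3860 ≈ 38.6%, i.e. 38.6 cM.

38.6 cM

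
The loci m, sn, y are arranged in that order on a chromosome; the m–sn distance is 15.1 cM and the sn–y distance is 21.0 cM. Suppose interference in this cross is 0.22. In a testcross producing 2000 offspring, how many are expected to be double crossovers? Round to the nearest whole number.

Map distances give recombination frequencies of 0.151 and 0.210 for the two intervals.
With interference 0.22 (so coincidence = 0.78), expected double-crossover frequency = 0.151 × 0.210 × 0.78 = 0.02473.
Expected number = 0.02473 × 2000 = 49.47 ≈ 49.

49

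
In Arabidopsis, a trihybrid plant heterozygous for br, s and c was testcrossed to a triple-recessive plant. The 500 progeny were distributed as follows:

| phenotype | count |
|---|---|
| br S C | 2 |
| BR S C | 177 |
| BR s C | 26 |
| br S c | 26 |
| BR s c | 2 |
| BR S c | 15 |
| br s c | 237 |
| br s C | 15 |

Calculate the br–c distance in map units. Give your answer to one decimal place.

The two most frequent reciprocal classes, BR S C and br s c, are the parental types, so the F1 was BR S C / br s c.
The two rarest classes, br S C and BR s c, are the double crossovers. Comparing them with the parentals, only the br allele has switched, so br is the middle locus and the order is s – br – c.
Crossovers in the br–c interval produce the single-crossover classes BR S c and br s C (15 + 15 = 30) plus the double crossovers (4).
RF(br–c) = (30 + 4) / 500 = 34/500 = 0.0680 → 6.8 map units.

6.8 map units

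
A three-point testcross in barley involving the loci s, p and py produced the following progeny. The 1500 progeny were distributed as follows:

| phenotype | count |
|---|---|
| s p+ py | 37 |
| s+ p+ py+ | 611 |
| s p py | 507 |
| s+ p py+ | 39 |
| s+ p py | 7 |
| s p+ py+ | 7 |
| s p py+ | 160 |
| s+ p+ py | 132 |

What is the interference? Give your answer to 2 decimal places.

0.24

The two most frequent reciprocal classes, s+ p+ py+ and s p py, are the parental types, so the F1 was s+ p+ py+ / s p py.
The two rarest classes, s p+ py+ and s+ p py, are the double crossovers. Comparing them with the parentals, only the s allele has switched, so s is the middle locus and the order is py – s – p.
py–s: (292 + 14)/1500 = 0.2040; s–p: (76 + 14)/1500 = 0.0600.
Expected DCO frequency = 0.2040 × 0.0600 ≈ 0.01224; observed = 14/1500 ≈ 0.00933.
Coefficient of coincidence = 0.00933/0.01224 ≈ 0.76; interference = 1 − 0.76 = 0.24.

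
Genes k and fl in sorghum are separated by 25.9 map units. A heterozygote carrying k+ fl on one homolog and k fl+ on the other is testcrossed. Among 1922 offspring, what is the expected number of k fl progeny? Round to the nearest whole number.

A map distance of 25.9 map units corresponds to a recombination frequency of 0.259.
The F1 is k+ fl / k fl+, so k fl is a recombinant gamete class with expected frequency r/2 = 0.259/2 = 0.1295.
Expected number = 0.1295 × 1922 = 248.90 ≈ 249.

249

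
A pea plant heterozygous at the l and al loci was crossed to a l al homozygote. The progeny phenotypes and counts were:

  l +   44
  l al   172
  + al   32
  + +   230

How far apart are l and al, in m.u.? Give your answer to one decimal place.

The two most frequent classes, + + (230) and l al (172), are the parental types, so the F1 was + + / l al.
The recombinant classes are + al and l +: 32 + 44 = 76.
Recombination frequency = 76/478 = 0.1590 ≈ 15.9%, i.e. 15.9 m.u.

15.9 m.u.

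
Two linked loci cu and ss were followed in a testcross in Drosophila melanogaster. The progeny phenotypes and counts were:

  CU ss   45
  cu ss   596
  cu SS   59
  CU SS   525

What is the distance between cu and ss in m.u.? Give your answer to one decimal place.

8.5 m.u.

The two most frequent classes, CU SS (525) and cu ss (596), are the parental types, so the F1 was CU SS / cu ss.
The recombinant classes are CU ss and cu SS: 45 + 59 = 104.
Recombination frequency = 104/1225 = 0.0849 ≈ 8.5%, i.e. 8.5 m.u.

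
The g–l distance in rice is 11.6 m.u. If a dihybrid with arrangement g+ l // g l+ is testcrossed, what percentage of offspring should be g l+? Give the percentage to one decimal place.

44.2%

A map distance of 11.6 m.u. corresponds to a recombination frequency of 0.116.
The F1 is g+ l / g l+, so g l+ is a parental gamete class with expected frequency (1 − r)/2 = 0.884/2 = 0.4420.
That is 0.4420 = 44.2% of the progeny.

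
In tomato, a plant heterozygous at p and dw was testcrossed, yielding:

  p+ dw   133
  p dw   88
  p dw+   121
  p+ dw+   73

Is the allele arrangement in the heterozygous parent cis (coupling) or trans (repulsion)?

The two most frequent classes are p+ dw (133) and p dw+ (121); these are the parental (non-recombinant) types.
So the F1 carried p+ dw on one chromosome and p dw+ on the other — the recessive alleles are on opposite chromosomes (trans / repulsion).

trans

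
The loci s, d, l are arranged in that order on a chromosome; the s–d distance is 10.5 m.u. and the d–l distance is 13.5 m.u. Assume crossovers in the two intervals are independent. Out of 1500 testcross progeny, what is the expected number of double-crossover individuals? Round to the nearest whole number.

21

Map distances give recombination frequencies of 0.105 and 0.135 for the two intervals.
With no interference, expected double-crossover frequency = 0.105 × 0.135 = 0.01418.
Expected number = 0.01418 × 1500 = 21.26 ≈ 21.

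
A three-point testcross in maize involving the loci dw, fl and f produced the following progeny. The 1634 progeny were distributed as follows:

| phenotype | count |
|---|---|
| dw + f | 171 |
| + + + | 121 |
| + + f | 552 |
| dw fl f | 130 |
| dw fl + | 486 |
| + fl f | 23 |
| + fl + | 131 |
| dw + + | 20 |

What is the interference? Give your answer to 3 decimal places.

The two most frequent reciprocal classes, dw fl + and + + f, are the parental types, so the F1 was dw fl + / + + f.
The two rarest classes, dw + + and + fl f, are the double crossovers. Comparing them with the parentals, only the fl allele has switched, so fl is the middle locus and the order is f – fl – dw.
f–fl: (251 + 43)/1634 = 0.1799; fl–dw: (302 + 43)/1634 = 0.2111.
Expected DCO frequency = 0.1799 × 0.2111 ≈ 0.03798; observed = 43/1634 ≈ 0.02632.
Coefficient of coincidence = 0.02632/0.03798 ≈ 0.693; interference = 1 − 0.693 = 0.307.

0.307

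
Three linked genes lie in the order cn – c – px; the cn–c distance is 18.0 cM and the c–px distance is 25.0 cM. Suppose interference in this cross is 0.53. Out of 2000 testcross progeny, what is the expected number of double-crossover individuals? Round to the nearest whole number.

42

Map distances give recombination frequencies of 0.180 and 0.250 for the two intervals.
With interference 0.53 (so coincidence = 0.47), expected double-crossover frequency = 0.180 × 0.250 × 0.47 = 0.02115.
Expected number = 0.02115 × 2000 = 42.30 ≈ 42.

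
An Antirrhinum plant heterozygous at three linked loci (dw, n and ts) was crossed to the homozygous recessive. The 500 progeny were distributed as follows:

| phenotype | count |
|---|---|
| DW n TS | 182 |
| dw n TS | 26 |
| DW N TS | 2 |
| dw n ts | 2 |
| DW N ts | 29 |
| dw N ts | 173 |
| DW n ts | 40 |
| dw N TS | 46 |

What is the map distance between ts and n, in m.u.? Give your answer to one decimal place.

18.0 m.u.

The two most frequent reciprocal classes, dw N ts and DW n TS, are the parental types, so the F1 was dw N ts / DW n TS.
The two rarest classes, dw n ts and DW N TS, are the double crossovers. Comparing them with the parentals, only the n allele has switched, so n is the middle locus and the order is dw – n – ts.
Crossovers in the n–ts interval produce the single-crossover classes dw N TS and DW n ts (46 + 40 = 86) plus the double crossovers (4).
RF(n–ts) = (86 + 4) / 500 = 90/500 = 0.1800 → 18.0 m.u.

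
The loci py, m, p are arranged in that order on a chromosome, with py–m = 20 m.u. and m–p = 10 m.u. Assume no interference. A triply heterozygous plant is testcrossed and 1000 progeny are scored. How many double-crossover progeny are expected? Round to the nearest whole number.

Map distances give recombination frequencies of 0.200 and 0.100 for the two intervals.
With no interference, expected double-crossover frequency = 0.200 × 0.100 = 0.02000.
Expected number = 0.02000 × 1000 = 20.00 ≈ 20.

20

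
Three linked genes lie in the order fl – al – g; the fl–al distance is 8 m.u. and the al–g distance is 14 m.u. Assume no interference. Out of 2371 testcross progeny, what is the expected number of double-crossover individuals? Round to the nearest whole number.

27

Map distances give recombination frequencies of 0.080 and 0.140 for the two intervals.
With no interference, expected double-crossover frequency = 0.080 × 0.140 = 0.01120.
Expected number = 0.01120 × 2371 = 26.56 ≈ 27.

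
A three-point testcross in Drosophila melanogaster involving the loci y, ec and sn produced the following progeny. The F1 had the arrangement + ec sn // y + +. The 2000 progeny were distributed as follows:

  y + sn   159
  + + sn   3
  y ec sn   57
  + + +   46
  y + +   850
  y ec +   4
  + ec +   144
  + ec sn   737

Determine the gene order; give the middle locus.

The two rarest classes, + + sn and y ec +, are the double crossovers. Comparing them with the parentals, only the ec allele has switched, so ec is the middle locus and the order is sn – ec – y.

ec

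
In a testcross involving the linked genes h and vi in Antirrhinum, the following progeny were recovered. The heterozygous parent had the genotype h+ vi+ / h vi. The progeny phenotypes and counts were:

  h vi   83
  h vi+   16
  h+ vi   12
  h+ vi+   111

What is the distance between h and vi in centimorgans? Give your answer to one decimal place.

12.6 centimorgans

The recombinant classes are h+ vi and h vi+: 12 + 16 = 28.
Recombination frequency = 28/222 = 0.1261 ≈ 12.6%, i.e. 12.6 centimorgans.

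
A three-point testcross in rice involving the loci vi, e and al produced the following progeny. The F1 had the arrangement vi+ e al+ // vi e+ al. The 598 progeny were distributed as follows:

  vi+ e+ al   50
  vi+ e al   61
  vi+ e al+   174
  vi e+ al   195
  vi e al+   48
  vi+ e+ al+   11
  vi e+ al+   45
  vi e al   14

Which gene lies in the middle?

e

The two rarest classes, vi+ e+ al+ and vi e al, are the double crossovers. Comparing them with the parentals, only the e allele has switched, so e is the middle locus and the order is vi – e – al.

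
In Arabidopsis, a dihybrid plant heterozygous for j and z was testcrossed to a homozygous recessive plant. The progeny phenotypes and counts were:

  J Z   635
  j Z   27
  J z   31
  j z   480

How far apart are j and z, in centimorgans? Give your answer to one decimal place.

4.9 centimorgans

The two most frequent classes, J Z (635) and j z (480), are the parental types, so the F1 was J Z / j z.
The recombinant classes are J z and j Z: 31 + 27 = 58.
Recombination frequency = 58/1173 = 0.0494 ≈ 4.9%, i.e. 4.9 centimorgans.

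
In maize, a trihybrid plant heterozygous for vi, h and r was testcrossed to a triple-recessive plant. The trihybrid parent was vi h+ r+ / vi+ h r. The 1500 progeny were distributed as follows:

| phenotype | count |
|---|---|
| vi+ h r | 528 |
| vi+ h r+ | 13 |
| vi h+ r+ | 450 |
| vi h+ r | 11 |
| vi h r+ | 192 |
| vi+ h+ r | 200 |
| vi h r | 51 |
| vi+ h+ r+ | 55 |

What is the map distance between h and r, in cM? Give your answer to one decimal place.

27.7 cM

The two rarest classes, vi h+ r and vi+ h r+, are the double crossovers. Comparing them with the parentals, only the r allele has switched, so r is the middle locus and the order is h – r – vi.
Crossovers in the h–r interval produce the single-crossover classes vi h r+ and vi+ h+ r (192 + 200 = 392) plus the double crossovers (24).
RF(h–r) = (392 + 24) / 1500 = 416/1500 = 0.2773 → 27.7 cM.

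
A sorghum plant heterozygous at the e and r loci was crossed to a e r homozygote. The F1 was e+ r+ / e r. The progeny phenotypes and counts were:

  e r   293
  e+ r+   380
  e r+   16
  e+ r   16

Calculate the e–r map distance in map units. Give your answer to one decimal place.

4.5 map units

The recombinant classes are e+ r and e r+: 16 + 16 = 32.
Recombination frequency = 32/705 = 0.0454 ≈ 4.5%, i.e. 4.5 map units.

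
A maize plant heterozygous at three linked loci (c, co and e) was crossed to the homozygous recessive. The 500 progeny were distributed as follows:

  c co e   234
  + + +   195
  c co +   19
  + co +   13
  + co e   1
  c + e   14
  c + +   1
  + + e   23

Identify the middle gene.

c

The two most frequent reciprocal classes, c co e and + + +, are the parental types, so the F1 was c co e / + + +.
The two rarest classes, + co e and c + +, are the double crossovers. Comparing them with the parentals, only the c allele has switched, so c is the middle locus and the order is e – c – co.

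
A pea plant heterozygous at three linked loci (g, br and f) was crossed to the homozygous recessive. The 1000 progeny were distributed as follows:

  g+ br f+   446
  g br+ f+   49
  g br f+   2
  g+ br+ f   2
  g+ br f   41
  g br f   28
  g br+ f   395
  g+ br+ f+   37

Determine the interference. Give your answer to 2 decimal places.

The two most frequent reciprocal classes, g br+ f and g+ br f+, are the parental types, so the F1 was g br+ f / g+ br f+.
The two rarest classes, g+ br+ f and g br f+, are the double crossovers. Comparing them with the parentals, only the g allele has switched, so g is the middle locus and the order is br – g – f.
br–g: (65 + 4)/1000 = 0.0690; g–f: (90 + 4)/1000 = 0.0940.
Expected DCO frequency = 0.0690 × 0.0940 ≈ 0.00649; observed = 4/1000 ≈ 0.00400.
Coefficient of coincidence = 0.00400/0.00649 ≈ 0.62; interference = 1 − 0.62 = 0.38.

0.38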